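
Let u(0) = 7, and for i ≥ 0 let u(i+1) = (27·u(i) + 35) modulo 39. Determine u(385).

14

Computing terms: u(0) = 7; u(1) = 29; u(2) = 38; u(3) = 8; u(4) = 17; u(5) = 26; u(6) = 35; u(7) = 5; u(8) = 14; u(9) = 23; u(10) = 32; u(11) = 2; u(12) = 11; u(13) = 20; u(14) = 29.
Since u(14) = u(1) = 29, the sequence is eventually periodic: after a pre-period of length 1 it cycles with period 13.
For i ≥ 1, u(i) depends only on (i - 1) mod 13. (385 - 1) mod 13 = 7, so u(385) = u(8) = 14.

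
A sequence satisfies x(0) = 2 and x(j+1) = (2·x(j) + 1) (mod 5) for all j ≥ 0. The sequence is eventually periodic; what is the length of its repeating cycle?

Computing terms: x(0) = 2,  x(1) = 0,  x(2) = 1,  x(3) = 3,  x(4) = 2.
Since x(4) = x(0) = 2, the sequence is periodic with period 4.

4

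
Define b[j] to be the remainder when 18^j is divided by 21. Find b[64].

Listing terms: b[1] = 18,  b[2] = 9,  b[3] = 15,  b[4] = 18.
Since b[4] = b[1] = 18, the sequence is periodic with period 3.
(64 - 1) mod 3 = 0, so b[64] = b[1] = 18.

18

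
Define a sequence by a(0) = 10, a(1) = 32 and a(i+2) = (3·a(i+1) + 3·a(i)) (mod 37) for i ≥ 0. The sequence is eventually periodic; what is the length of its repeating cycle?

Computing terms: a(0) = 10; a(1) = 32; a(2) = 15; a(3) = 30; a(4) = 24; a(5) = 14; a(6) = 3; a(7) = 14; a(8) = 14; a(9) = 10; a(10) = 35; a(11) = 24; a(12) = 29; a(13) = 11; a(14) = 9; a(15) = 23; a(16) = 22; a(17) = 24; a(18) = 27; a(19) = 5; a(20) = 22; a(21) = 7; a(22) = 13; a(23) = 23; a(24) = 34; a(25) = 23; a(26) = 23; a(27) = 27; a(28) = 2; a(29) = 13; a(30) = 8; a(31) = 26; a(32) = 28; a(33) = 14; a(34) = 15; a(35) = 13; a(36) = 10; a(37) = 32.
The sequence repeats with period 36.

36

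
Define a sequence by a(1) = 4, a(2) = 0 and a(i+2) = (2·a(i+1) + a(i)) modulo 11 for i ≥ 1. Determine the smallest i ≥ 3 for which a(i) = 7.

a(1) = 4,  a(2) = 0,  a(3) = 4,  a(4) = 8,  a(5) = 9,  a(6) = 4,  a(7) = 6,  a(8) = 5,  a(9) = 5,  a(10) = 4,  a(11) = 2,  a(12) = 8,  a(13) = 7,  a(14) = 0,  a(15) = 7,  a(16) = 3,  a(17) = 2,  a(18) = 7,  a(19) = 5,  a(20) = 6,  a(21) = 6,  a(22) = 7,  a(23) = 9,  a(24) = 3,  a(25) = 4,  a(26) = 0.
Since (a(25), a(26)) = (a(1), a(2)) = (4, 0) (two consecutive terms determine the rest), the sequence is periodic with period 24.
The value 7 first appears (with i ≥ 3) at a(13).

13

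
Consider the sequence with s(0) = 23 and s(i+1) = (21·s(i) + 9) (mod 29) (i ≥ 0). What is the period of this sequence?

28

We have s(0) = 23; s(1) = 28; s(2) = 17; s(3) = 18; s(4) = 10; s(5) = 16; s(6) = 26; s(7) = 4; s(8) = 6; s(9) = 19; s(10) = 2; s(11) = 22; s(12) = 7; s(13) = 11; s(14) = 8; s(15) = 3; s(16) = 14; s(17) = 13; s(18) = 21; s(19) = 15; s(20) = 5; s(21) = 27; s(22) = 25; s(23) = 12; s(24) = 0; s(25) = 9; s(26) = 24; s(27) = 20; s(28) = 23.
The sequence repeats with period 28.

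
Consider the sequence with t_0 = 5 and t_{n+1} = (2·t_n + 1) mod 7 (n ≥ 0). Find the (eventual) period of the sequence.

Computing terms: t_0 = 5, t_1 = 4, t_2 = 2, t_3 = 5.
Since t_3 = t_0 = 5, the sequence is periodic with period 3.

3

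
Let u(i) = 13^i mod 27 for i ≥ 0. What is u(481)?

22

We have u(0) = 1; u(1) = 13; u(2) = 7; u(3) = 10; u(4) = 22; u(5) = 16; u(6) = 19; u(7) = 4; u(8) = 25; u(9) = 1.
The sequence repeats with period 9.
(481 - 0) mod 9 = 4, so u(481) = u(4) = 22.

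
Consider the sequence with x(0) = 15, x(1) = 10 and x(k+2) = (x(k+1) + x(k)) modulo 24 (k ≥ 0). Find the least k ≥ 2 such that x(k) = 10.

Listing terms: x(0) = 15,  x(1) = 10,  x(2) = 1,  x(3) = 11,  x(4) = 12,  x(5) = 23,  x(6) = 11,  x(7) = 10,  x(8) = 21,  x(9) = 7,  x(10) = 4,  x(11) = 11,  x(12) = 15,  x(13) = 2,  x(14) = 17,  x(15) = 19,  x(16) = 12,  x(17) = 7,  x(18) = 19,  x(19) = 2,  x(20) = 21,  x(21) = 23,  x(22) = 20,  x(23) = 19,  x(24) = 15,  x(25) = 10.
Since (x(24), x(25)) = (x(0), x(1)) = (15, 10) (two consecutive terms determine the rest), the sequence is periodic with period 24.
The value 10 first appears (with k ≥ 2) at x(7).

7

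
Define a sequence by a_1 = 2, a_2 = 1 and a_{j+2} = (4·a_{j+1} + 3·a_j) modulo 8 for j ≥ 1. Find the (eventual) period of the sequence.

4

Listing terms: a_1 = 2, a_2 = 1, a_3 = 2, a_4 = 3, a_5 = 2, a_6 = 1.
Since (a_5, a_6) = (a_1, a_2) = (2, 1) (two consecutive terms determine the rest), the sequence is periodic with period 4.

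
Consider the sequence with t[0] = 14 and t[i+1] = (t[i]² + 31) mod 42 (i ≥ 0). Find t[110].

Listing terms: t[0] = 14, t[1] = 17, t[2] = 26, t[3] = 35, t[4] = 38, t[5] = 5, t[6] = 14.
The sequence repeats with period 6.
So t[110] = t[0 + ((110-0) mod 6)] = t[2] = 26.

26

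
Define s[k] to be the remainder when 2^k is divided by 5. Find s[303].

s[1] = 2,  s[2] = 4,  s[3] = 3,  s[4] = 1,  s[5] = 2.
Since s[5] = s[1] = 2, the sequence is periodic with period 4.
(303 - 1) mod 4 = 2, so s[303] = s[3] = 3.

3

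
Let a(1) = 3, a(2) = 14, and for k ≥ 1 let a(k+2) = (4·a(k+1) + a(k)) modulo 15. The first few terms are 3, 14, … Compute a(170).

a(1) = 3; a(2) = 14; a(3) = 14; a(4) = 10; a(5) = 9; a(6) = 1; a(7) = 13; a(8) = 8; a(9) = 0; a(10) = 8; a(11) = 2; a(12) = 1; a(13) = 6; a(14) = 10; a(15) = 1; a(16) = 14; a(17) = 12; a(18) = 2; a(19) = 5; a(20) = 7; a(21) = 3; a(22) = 4; a(23) = 4; a(24) = 5; a(25) = 9; a(26) = 11; a(27) = 8; a(28) = 13; a(29) = 0; a(30) = 13; a(31) = 7; a(32) = 11; a(33) = 6; a(34) = 5; a(35) = 11; a(36) = 4; a(37) = 12; a(38) = 7; a(39) = 10; a(40) = 2; a(41) = 3; a(42) = 14.
The sequence repeats with period 40.
(170 - 1) mod 40 = 9, so a(170) = a(10) = 8.

8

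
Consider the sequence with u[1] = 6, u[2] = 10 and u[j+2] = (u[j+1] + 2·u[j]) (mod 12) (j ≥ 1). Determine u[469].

Computing terms: u[1] = 6, u[2] = 10, u[3] = 10, u[4] = 6, u[5] = 2, u[6] = 2, u[7] = 6, u[8] = 10.
Since (u[7], u[8]) = (u[1], u[2]) = (6, 10) (two consecutive terms determine the rest), the sequence is periodic with period 6.
So u[469] = u[1 + ((469-1) mod 6)] = u[1] = 6.

6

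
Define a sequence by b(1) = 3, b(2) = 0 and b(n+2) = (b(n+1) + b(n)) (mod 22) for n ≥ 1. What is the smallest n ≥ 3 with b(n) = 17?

9

b(1) = 3,  b(2) = 0,  b(3) = 3,  b(4) = 3,  b(5) = 6,  b(6) = 9,  b(7) = 15,  b(8) = 2,  b(9) = 17,  b(10) = 19,  b(11) = 14,  b(12) = 11,  b(13) = 3,  b(14) = 14,  b(15) = 17,  b(16) = 9,  b(17) = 4,  b(18) = 13,  b(19) = 17,  b(20) = 8,  b(21) = 3,  b(22) = 11,  b(23) = 14,  b(24) = 3,  b(25) = 17,  b(26) = 20,  b(27) = 15,  b(28) = 13,  b(29) = 6,  b(30) = 19,  b(31) = 3,  b(32) = 0.
The sequence repeats with period 30.
The value 17 first appears (with n ≥ 3) at b(9).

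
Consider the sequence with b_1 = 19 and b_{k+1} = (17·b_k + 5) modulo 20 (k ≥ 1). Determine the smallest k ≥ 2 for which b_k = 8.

2

Listing terms: b_1 = 19, b_2 = 8, b_3 = 1, b_4 = 2, b_5 = 19.
Since b_5 = b_1 = 19, the sequence is periodic with period 4.
The value 8 first appears (with k ≥ 2) at b_2.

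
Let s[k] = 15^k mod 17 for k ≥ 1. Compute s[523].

9

Computing terms: s[1] = 15; s[2] = 4; s[3] = 9; s[4] = 16; s[5] = 2; s[6] = 13; s[7] = 8; s[8] = 1; s[9] = 15.
Since s[9] = s[1] = 15, the sequence is periodic with period 8.
(523 - 1) mod 8 = 2, so s[523] = s[3] = 9.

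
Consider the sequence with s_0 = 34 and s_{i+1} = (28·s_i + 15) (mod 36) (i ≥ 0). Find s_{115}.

s_0 = 34,  s_1 = 31,  s_2 = 19,  s_3 = 7,  s_4 = 31.
Since s_4 = s_1 = 31, the sequence is eventually periodic: after a pre-period of length 1 it cycles with period 3.
For i ≥ 1, s_i depends only on (i - 1) mod 3. (115 - 1) mod 3 = 0, so s_{115} = s_1 = 31.

31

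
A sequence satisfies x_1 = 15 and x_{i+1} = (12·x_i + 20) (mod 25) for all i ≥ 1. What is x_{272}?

Listing terms: x_1 = 15,  x_2 = 0,  x_3 = 20,  x_4 = 10,  x_5 = 15.
Since x_5 = x_1 = 15, the sequence is periodic with period 4.
So x_{272} = x_{1 + ((272-1) mod 4)} = x_4 = 10.

10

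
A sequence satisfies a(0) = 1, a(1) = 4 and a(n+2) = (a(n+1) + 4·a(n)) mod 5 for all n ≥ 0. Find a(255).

Computing terms: a(0) = 1, a(1) = 4, a(2) = 3, a(3) = 4, a(4) = 1, a(5) = 2, a(6) = 1, a(7) = 4.
The sequence repeats with period 6.
(255 - 0) mod 6 = 3, so a(255) = a(3) = 4.

4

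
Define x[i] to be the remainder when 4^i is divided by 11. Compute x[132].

5

x[1] = 4,  x[2] = 5,  x[3] = 9,  x[4] = 3,  x[5] = 1,  x[6] = 4.
Since x[6] = x[1] = 4, the sequence is periodic with period 5.
(132 - 1) mod 5 = 1, so x[132] = x[2] = 5.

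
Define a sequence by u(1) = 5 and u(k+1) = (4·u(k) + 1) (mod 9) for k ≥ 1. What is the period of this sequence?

9

We have u(1) = 5,  u(2) = 3,  u(3) = 4,  u(4) = 8,  u(5) = 6,  u(6) = 7,  u(7) = 2,  u(8) = 0,  u(9) = 1,  u(10) = 5.
The sequence repeats with period 9.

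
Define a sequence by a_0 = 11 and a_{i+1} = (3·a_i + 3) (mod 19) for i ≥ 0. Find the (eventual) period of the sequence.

18

Computing terms: a_0 = 11, a_1 = 17, a_2 = 16, a_3 = 13, a_4 = 4, a_5 = 15, a_6 = 10, a_7 = 14, a_8 = 7, a_9 = 5, a_{10} = 18, a_{11} = 0, a_{12} = 3, a_{13} = 12, a_{14} = 1, a_{15} = 6, a_{16} = 2, a_{17} = 9, a_{18} = 11.
The sequence repeats with period 18.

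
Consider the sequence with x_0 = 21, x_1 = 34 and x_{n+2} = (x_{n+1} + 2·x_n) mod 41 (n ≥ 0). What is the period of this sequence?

20

We have x_0 = 21,  x_1 = 34,  x_2 = 35,  x_3 = 21,  x_4 = 9,  x_5 = 10,  x_6 = 28,  x_7 = 7,  x_8 = 22,  x_9 = 36,  x_{10} = 39,  x_{11} = 29,  x_{12} = 25,  x_{13} = 1,  x_{14} = 10,  x_{15} = 12,  x_{16} = 32,  x_{17} = 15,  x_{18} = 38,  x_{19} = 27,  x_{20} = 21,  x_{21} = 34.
Since (x_{20}, x_{21}) = (x_0, x_1) = (21, 34) (two consecutive terms determine the rest), the sequence is periodic with period 20.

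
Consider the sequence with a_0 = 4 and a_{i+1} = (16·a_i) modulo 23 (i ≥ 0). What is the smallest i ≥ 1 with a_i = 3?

7

Listing terms: a_0 = 4; a_1 = 18; a_2 = 12; a_3 = 8; a_4 = 13; a_5 = 1; a_6 = 16; a_7 = 3; a_8 = 2; a_9 = 9; a_{10} = 6; a_{11} = 4.
Since a_{11} = a_0 = 4, the sequence is periodic with period 11.
The value 3 first appears (with i ≥ 1) at a_7.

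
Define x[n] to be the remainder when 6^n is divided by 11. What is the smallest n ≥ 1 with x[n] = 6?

1

We have x[0] = 1; x[1] = 6; x[2] = 3; x[3] = 7; x[4] = 9; x[5] = 10; x[6] = 5; x[7] = 8; x[8] = 4; x[9] = 2; x[10] = 1.
The sequence repeats with period 10.
The value 6 first appears (with n ≥ 1) at x[1].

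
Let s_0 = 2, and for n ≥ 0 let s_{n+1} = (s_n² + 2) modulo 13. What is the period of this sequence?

We have s_0 = 2, s_1 = 6, s_2 = 12, s_3 = 3, s_4 = 11, s_5 = 6.
Since s_5 = s_1 = 6, the sequence is eventually periodic: after a pre-period of length 1 it cycles with period 4.

4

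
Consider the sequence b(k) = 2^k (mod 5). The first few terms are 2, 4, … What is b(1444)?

Computing terms: b(1) = 2; b(2) = 4; b(3) = 3; b(4) = 1; b(5) = 2.
The sequence repeats with period 4.
So b(1444) = b(1 + ((1444-1) mod 4)) = b(4) = 1.

1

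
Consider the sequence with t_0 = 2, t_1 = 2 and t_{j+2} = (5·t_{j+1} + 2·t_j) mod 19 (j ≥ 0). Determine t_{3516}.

10

t_0 = 2; t_1 = 2; t_2 = 14; t_3 = 17; t_4 = 18; t_5 = 10; t_6 = 10; t_7 = 13; t_8 = 9; t_9 = 14; t_{10} = 12; t_{11} = 12; t_{12} = 8; t_{13} = 7; t_{14} = 13; t_{15} = 3; t_{16} = 3; t_{17} = 2; t_{18} = 16; t_{19} = 8; t_{20} = 15; t_{21} = 15; t_{22} = 10; t_{23} = 4; t_{24} = 2; t_{25} = 18; t_{26} = 18; t_{27} = 12; t_{28} = 1; t_{29} = 10; t_{30} = 14; t_{31} = 14; t_{32} = 3; t_{33} = 5; t_{34} = 12; t_{35} = 13; t_{36} = 13; t_{37} = 15; t_{38} = 6; t_{39} = 3; t_{40} = 8; t_{41} = 8; t_{42} = 18; t_{43} = 11; t_{44} = 15; t_{45} = 2; t_{46} = 2.
Since (t_{45}, t_{46}) = (t_0, t_1) = (2, 2) (two consecutive terms determine the rest), the sequence is periodic with period 45.
(3516 - 0) mod 45 = 6, so t_{3516} = t_6 = 10.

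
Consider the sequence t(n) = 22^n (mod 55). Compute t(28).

11

We have t(1) = 22; t(2) = 44; t(3) = 33; t(4) = 11; t(5) = 22.
The sequence repeats with period 4.
So t(28) = t(1 + ((28-1) mod 4)) = t(4) = 11.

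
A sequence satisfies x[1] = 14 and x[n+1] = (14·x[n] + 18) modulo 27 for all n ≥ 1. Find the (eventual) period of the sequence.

18

x[1] = 14,  x[2] = 25,  x[3] = 17,  x[4] = 13,  x[5] = 11,  x[6] = 10,  x[7] = 23,  x[8] = 16,  x[9] = 26,  x[10] = 4,  x[11] = 20,  x[12] = 1,  x[13] = 5,  x[14] = 7,  x[15] = 8,  x[16] = 22,  x[17] = 2,  x[18] = 19,  x[19] = 14.
The sequence repeats with period 18.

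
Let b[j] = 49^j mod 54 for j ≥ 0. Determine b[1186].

Listing terms: b[0] = 1, b[1] = 49, b[2] = 25, b[3] = 37, b[4] = 31, b[5] = 7, b[6] = 19, b[7] = 13, b[8] = 43, b[9] = 1.
Since b[9] = b[0] = 1, the sequence is periodic with period 9.
So b[1186] = b[0 + ((1186-0) mod 9)] = b[7] = 13.

13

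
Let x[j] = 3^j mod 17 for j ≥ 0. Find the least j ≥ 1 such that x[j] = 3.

Listing terms: x[0] = 1; x[1] = 3; x[2] = 9; x[3] = 10; x[4] = 13; x[5] = 5; x[6] = 15; x[7] = 11; x[8] = 16; x[9] = 14; x[10] = 8; x[11] = 7; x[12] = 4; x[13] = 12; x[14] = 2; x[15] = 6; x[16] = 1.
The sequence repeats with period 16.
The value 3 first appears (with j ≥ 1) at x[1].

1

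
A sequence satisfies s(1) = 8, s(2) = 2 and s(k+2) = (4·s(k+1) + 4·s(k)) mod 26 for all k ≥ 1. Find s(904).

Listing terms: s(1) = 8, s(2) = 2, s(3) = 14, s(4) = 12, s(5) = 0, s(6) = 22, s(7) = 10, s(8) = 24, s(9) = 6, s(10) = 16, s(11) = 10, s(12) = 0, s(13) = 14, s(14) = 4, s(15) = 20, s(16) = 18, s(17) = 22, s(18) = 4, s(19) = 0, s(20) = 16, s(21) = 12, s(22) = 8, s(23) = 2.
Since (s(22), s(23)) = (s(1), s(2)) = (8, 2) (two consecutive terms determine the rest), the sequence is periodic with period 21.
So s(904) = s(1 + ((904-1) mod 21)) = s(1) = 8.

8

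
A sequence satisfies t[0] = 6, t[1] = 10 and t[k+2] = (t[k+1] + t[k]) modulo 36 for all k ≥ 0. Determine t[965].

t[0] = 6,  t[1] = 10,  t[2] = 16,  t[3] = 26,  t[4] = 6,  t[5] = 32,  t[6] = 2,  t[7] = 34,  t[8] = 0,  t[9] = 34,  t[10] = 34,  t[11] = 32,  t[12] = 30,  t[13] = 26,  t[14] = 20,  t[15] = 10,  t[16] = 30,  t[17] = 4,  t[18] = 34,  t[19] = 2,  t[20] = 0,  t[21] = 2,  t[22] = 2,  t[23] = 4,  t[24] = 6,  t[25] = 10.
The sequence repeats with period 24.
So t[965] = t[0 + ((965-0) mod 24)] = t[5] = 32.

32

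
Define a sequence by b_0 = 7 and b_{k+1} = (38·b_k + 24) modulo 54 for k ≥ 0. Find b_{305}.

Listing terms: b_0 = 7, b_1 = 20, b_2 = 28, b_3 = 8, b_4 = 4, b_5 = 14, b_6 = 16, b_7 = 38, b_8 = 10, b_9 = 26, b_{10} = 40, b_{11} = 32, b_{12} = 52, b_{13} = 2, b_{14} = 46, b_{15} = 44, b_{16} = 22, b_{17} = 50, b_{18} = 34, b_{19} = 20.
Since b_{19} = b_1 = 20, the sequence is eventually periodic: after a pre-period of length 1 it cycles with period 18.
For k ≥ 1, b_k depends only on (k - 1) mod 18. (305 - 1) mod 18 = 16, so b_{305} = b_{17} = 50.

50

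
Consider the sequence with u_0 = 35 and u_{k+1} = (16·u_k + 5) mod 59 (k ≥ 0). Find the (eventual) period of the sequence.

29

Listing terms: u_0 = 35; u_1 = 34; u_2 = 18; u_3 = 57; u_4 = 32; u_5 = 45; u_6 = 17; u_7 = 41; u_8 = 12; u_9 = 20; u_{10} = 30; u_{11} = 13; u_{12} = 36; u_{13} = 50; u_{14} = 38; u_{15} = 23; u_{16} = 19; u_{17} = 14; u_{18} = 52; u_{19} = 11; u_{20} = 4; u_{21} = 10; u_{22} = 47; u_{23} = 49; u_{24} = 22; u_{25} = 3; u_{26} = 53; u_{27} = 27; u_{28} = 24; u_{29} = 35.
The sequence repeats with period 29.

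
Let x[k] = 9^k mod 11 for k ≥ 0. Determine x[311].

Listing terms: x[0] = 1; x[1] = 9; x[2] = 4; x[3] = 3; x[4] = 5; x[5] = 1.
Since x[5] = x[0] = 1, the sequence is periodic with period 5.
So x[311] = x[0 + ((311-0) mod 5)] = x[1] = 9.

9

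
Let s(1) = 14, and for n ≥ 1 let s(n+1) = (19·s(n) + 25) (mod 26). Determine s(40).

17

We have s(1) = 14,  s(2) = 5,  s(3) = 16,  s(4) = 17,  s(5) = 10,  s(6) = 7,  s(7) = 2,  s(8) = 11,  s(9) = 0,  s(10) = 25,  s(11) = 6,  s(12) = 9,  s(13) = 14.
Since s(13) = s(1) = 14, the sequence is periodic with period 12.
(40 - 1) mod 12 = 3, so s(40) = s(4) = 17.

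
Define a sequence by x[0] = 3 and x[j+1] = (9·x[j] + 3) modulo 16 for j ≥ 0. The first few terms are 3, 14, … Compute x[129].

14

We have x[0] = 3,  x[1] = 14,  x[2] = 1,  x[3] = 12,  x[4] = 15,  x[5] = 10,  x[6] = 13,  x[7] = 8,  x[8] = 11,  x[9] = 6,  x[10] = 9,  x[11] = 4,  x[12] = 7,  x[13] = 2,  x[14] = 5,  x[15] = 0,  x[16] = 3.
Since x[16] = x[0] = 3, the sequence is periodic with period 16.
So x[129] = x[0 + ((129-0) mod 16)] = x[1] = 14.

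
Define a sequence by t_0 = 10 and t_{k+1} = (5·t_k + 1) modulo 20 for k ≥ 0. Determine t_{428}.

6

Computing terms: t_0 = 10; t_1 = 11; t_2 = 16; t_3 = 1; t_4 = 6; t_5 = 11.
Since t_5 = t_1 = 11, the sequence is eventually periodic: after a pre-period of length 1 it cycles with period 4.
For k ≥ 1, t_k depends only on (k - 1) mod 4. (428 - 1) mod 4 = 3, so t_{428} = t_4 = 6.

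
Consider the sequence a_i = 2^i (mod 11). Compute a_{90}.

1

We have a_1 = 2, a_2 = 4, a_3 = 8, a_4 = 5, a_5 = 10, a_6 = 9, a_7 = 7, a_8 = 3, a_9 = 6, a_{10} = 1, a_{11} = 2.
The sequence repeats with period 10.
So a_{90} = a_{1 + ((90-1) mod 10)} = a_{10} = 1.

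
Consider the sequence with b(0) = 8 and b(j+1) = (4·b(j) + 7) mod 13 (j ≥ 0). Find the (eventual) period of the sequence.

Computing terms: b(0) = 8; b(1) = 0; b(2) = 7; b(3) = 9; b(4) = 4; b(5) = 10; b(6) = 8.
The sequence repeats with period 6.

6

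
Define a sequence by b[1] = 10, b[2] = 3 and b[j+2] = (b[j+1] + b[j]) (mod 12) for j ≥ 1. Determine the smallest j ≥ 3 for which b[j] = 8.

16

We have b[1] = 10, b[2] = 3, b[3] = 1, b[4] = 4, b[5] = 5, b[6] = 9, b[7] = 2, b[8] = 11, b[9] = 1, b[10] = 0, b[11] = 1, b[12] = 1, b[13] = 2, b[14] = 3, b[15] = 5, b[16] = 8, b[17] = 1, b[18] = 9, b[19] = 10, b[20] = 7, b[21] = 5, b[22] = 0, b[23] = 5, b[24] = 5, b[25] = 10, b[26] = 3.
Since (b[25], b[26]) = (b[1], b[2]) = (10, 3) (two consecutive terms determine the rest), the sequence is periodic with period 24.
The value 8 first appears (with j ≥ 3) at b[16].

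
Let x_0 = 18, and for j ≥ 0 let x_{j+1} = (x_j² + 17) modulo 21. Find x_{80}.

Listing terms: x_0 = 18,  x_1 = 5,  x_2 = 0,  x_3 = 17,  x_4 = 12,  x_5 = 14,  x_6 = 3,  x_7 = 5.
Since x_7 = x_1 = 5, the sequence is eventually periodic: after a pre-period of length 1 it cycles with period 6.
For j ≥ 1, x_j depends only on (j - 1) mod 6. (80 - 1) mod 6 = 1, so x_{80} = x_2 = 0.

0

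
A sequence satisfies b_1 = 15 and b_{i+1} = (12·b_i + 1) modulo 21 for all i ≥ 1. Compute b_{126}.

7

Computing terms: b_1 = 15, b_2 = 13, b_3 = 10, b_4 = 16, b_5 = 4, b_6 = 7, b_7 = 1, b_8 = 13.
Since b_8 = b_2 = 13, the sequence is eventually periodic: after a pre-period of length 1 it cycles with period 6.
For i ≥ 2, b_i depends only on (i - 2) mod 6. (126 - 2) mod 6 = 4, so b_{126} = b_6 = 7.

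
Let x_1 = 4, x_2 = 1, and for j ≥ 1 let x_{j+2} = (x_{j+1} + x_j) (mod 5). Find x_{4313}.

0

x_1 = 4,  x_2 = 1,  x_3 = 0,  x_4 = 1,  x_5 = 1,  x_6 = 2,  x_7 = 3,  x_8 = 0,  x_9 = 3,  x_{10} = 3,  x_{11} = 1,  x_{12} = 4,  x_{13} = 0,  x_{14} = 4,  x_{15} = 4,  x_{16} = 3,  x_{17} = 2,  x_{18} = 0,  x_{19} = 2,  x_{20} = 2,  x_{21} = 4,  x_{22} = 1.
The sequence repeats with period 20.
(4313 - 1) mod 20 = 12, so x_{4313} = x_{13} = 0.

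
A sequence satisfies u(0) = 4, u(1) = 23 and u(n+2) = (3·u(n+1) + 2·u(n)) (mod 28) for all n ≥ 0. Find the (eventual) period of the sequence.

48

We have u(0) = 4,  u(1) = 23,  u(2) = 21,  u(3) = 25,  u(4) = 5,  u(5) = 9,  u(6) = 9,  u(7) = 17,  u(8) = 13,  u(9) = 17,  u(10) = 21,  u(11) = 13,  u(12) = 25,  u(13) = 17,  u(14) = 17,  u(15) = 1,  u(16) = 9,  u(17) = 1,  u(18) = 21,  u(19) = 9,  u(20) = 13,  u(21) = 1,  u(22) = 1,  u(23) = 5,  u(24) = 17,  u(25) = 5,  u(26) = 21,  u(27) = 17,  u(28) = 9,  u(29) = 5,  u(30) = 5,  u(31) = 25,  u(32) = 1,  u(33) = 25,  u(34) = 21,  u(35) = 1,  u(36) = 17,  u(37) = 25,  u(38) = 25,  u(39) = 13,  u(40) = 5,  u(41) = 13,  u(42) = 21,  u(43) = 5,  u(44) = 1,  u(45) = 13,  u(46) = 13,  u(47) = 9,  u(48) = 25,  u(49) = 9,  u(50) = 21,  u(51) = 25.
Since (u(50), u(51)) = (u(2), u(3)) = (21, 25) (two consecutive terms determine the rest), the sequence is eventually periodic: after a pre-period of length 2 it cycles with period 48.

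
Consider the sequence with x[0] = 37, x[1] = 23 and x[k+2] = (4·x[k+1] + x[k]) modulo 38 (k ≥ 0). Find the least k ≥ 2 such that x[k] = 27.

5

Computing terms: x[0] = 37,  x[1] = 23,  x[2] = 15,  x[3] = 7,  x[4] = 5,  x[5] = 27,  x[6] = 37,  x[7] = 23.
The sequence repeats with period 6.
The value 27 first appears (with k ≥ 2) at x[5].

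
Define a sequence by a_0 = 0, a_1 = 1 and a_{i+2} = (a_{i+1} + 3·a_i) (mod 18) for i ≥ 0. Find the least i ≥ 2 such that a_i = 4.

3

We have a_0 = 0,  a_1 = 1,  a_2 = 1,  a_3 = 4,  a_4 = 7,  a_5 = 1,  a_6 = 4.
Since (a_5, a_6) = (a_2, a_3) = (1, 4) (two consecutive terms determine the rest), the sequence is eventually periodic: after a pre-period of length 2 it cycles with period 3.
The value 4 first appears (with i ≥ 2) at a_3.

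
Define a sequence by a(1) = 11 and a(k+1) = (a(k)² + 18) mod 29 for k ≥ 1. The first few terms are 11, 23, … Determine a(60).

14

We have a(1) = 11, a(2) = 23, a(3) = 25, a(4) = 5, a(5) = 14, a(6) = 11.
Since a(6) = a(1) = 11, the sequence is periodic with period 5.
So a(60) = a(1 + ((60-1) mod 5)) = a(5) = 14.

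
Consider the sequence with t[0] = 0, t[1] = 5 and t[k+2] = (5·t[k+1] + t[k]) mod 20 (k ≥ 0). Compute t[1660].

Listing terms: t[0] = 0; t[1] = 5; t[2] = 5; t[3] = 10; t[4] = 15; t[5] = 5; t[6] = 0; t[7] = 5.
The sequence repeats with period 6.
So t[1660] = t[0 + ((1660-0) mod 6)] = t[4] = 15.

15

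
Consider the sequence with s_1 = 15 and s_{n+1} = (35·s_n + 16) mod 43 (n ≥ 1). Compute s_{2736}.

Listing terms: s_1 = 15,  s_2 = 25,  s_3 = 31,  s_4 = 26,  s_5 = 23,  s_6 = 4,  s_7 = 27,  s_8 = 15.
The sequence repeats with period 7.
So s_{2736} = s_{1 + ((2736-1) mod 7)} = s_6 = 4.

4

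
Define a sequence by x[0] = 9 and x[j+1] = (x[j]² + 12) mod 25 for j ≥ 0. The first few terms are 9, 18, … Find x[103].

23

Listing terms: x[0] = 9,  x[1] = 18,  x[2] = 11,  x[3] = 8,  x[4] = 1,  x[5] = 13,  x[6] = 6,  x[7] = 23,  x[8] = 16,  x[9] = 18.
Since x[9] = x[1] = 18, the sequence is eventually periodic: after a pre-period of length 1 it cycles with period 8.
For j ≥ 1, x[j] depends only on (j - 1) mod 8. (103 - 1) mod 8 = 6, so x[103] = x[7] = 23.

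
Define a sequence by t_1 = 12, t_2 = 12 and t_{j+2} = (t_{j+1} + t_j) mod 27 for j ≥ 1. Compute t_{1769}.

t_1 = 12,  t_2 = 12,  t_3 = 24,  t_4 = 9,  t_5 = 6,  t_6 = 15,  t_7 = 21,  t_8 = 9,  t_9 = 3,  t_{10} = 12,  t_{11} = 15,  t_{12} = 0,  t_{13} = 15,  t_{14} = 15,  t_{15} = 3,  t_{16} = 18,  t_{17} = 21,  t_{18} = 12,  t_{19} = 6,  t_{20} = 18,  t_{21} = 24,  t_{22} = 15,  t_{23} = 12,  t_{24} = 0,  t_{25} = 12,  t_{26} = 12.
Since (t_{25}, t_{26}) = (t_1, t_2) = (12, 12) (two consecutive terms determine the rest), the sequence is periodic with period 24.
So t_{1769} = t_{1 + ((1769-1) mod 24)} = t_{17} = 21.

21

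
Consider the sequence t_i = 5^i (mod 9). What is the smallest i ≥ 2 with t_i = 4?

4

We have t_1 = 5; t_2 = 7; t_3 = 8; t_4 = 4; t_5 = 2; t_6 = 1; t_7 = 5.
Since t_7 = t_1 = 5, the sequence is periodic with period 6.
The value 4 first appears (with i ≥ 2) at t_4.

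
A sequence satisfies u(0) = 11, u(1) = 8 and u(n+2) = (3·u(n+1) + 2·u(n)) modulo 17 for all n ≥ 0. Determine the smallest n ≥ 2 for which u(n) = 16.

11

Listing terms: u(0) = 11,  u(1) = 8,  u(2) = 12,  u(3) = 1,  u(4) = 10,  u(5) = 15,  u(6) = 14,  u(7) = 4,  u(8) = 6,  u(9) = 9,  u(10) = 5,  u(11) = 16,  u(12) = 7,  u(13) = 2,  u(14) = 3,  u(15) = 13,  u(16) = 11,  u(17) = 8.
The sequence repeats with period 16.
The value 16 first appears (with n ≥ 2) at u(11).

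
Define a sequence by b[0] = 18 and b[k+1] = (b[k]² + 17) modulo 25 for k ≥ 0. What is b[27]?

Computing terms: b[0] = 18, b[1] = 16, b[2] = 23, b[3] = 21, b[4] = 8, b[5] = 6, b[6] = 3, b[7] = 1, b[8] = 18.
Since b[8] = b[0] = 18, the sequence is periodic with period 8.
(27 - 0) mod 8 = 3, so b[27] = b[3] = 21.

21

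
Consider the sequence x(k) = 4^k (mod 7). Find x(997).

Listing terms: x(1) = 4, x(2) = 2, x(3) = 1, x(4) = 4.
The sequence repeats with period 3.
(997 - 1) mod 3 = 0, so x(997) = x(1) = 4.

4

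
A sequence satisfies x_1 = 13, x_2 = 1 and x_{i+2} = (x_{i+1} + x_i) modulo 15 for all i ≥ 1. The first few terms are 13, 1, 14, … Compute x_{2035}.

11

Listing terms: x_1 = 13, x_2 = 1, x_3 = 14, x_4 = 0, x_5 = 14, x_6 = 14, x_7 = 13, x_8 = 12, x_9 = 10, x_{10} = 7, x_{11} = 2, x_{12} = 9, x_{13} = 11, x_{14} = 5, x_{15} = 1, x_{16} = 6, x_{17} = 7, x_{18} = 13, x_{19} = 5, x_{20} = 3, x_{21} = 8, x_{22} = 11, x_{23} = 4, x_{24} = 0, x_{25} = 4, x_{26} = 4, x_{27} = 8, x_{28} = 12, x_{29} = 5, x_{30} = 2, x_{31} = 7, x_{32} = 9, x_{33} = 1, x_{34} = 10, x_{35} = 11, x_{36} = 6, x_{37} = 2, x_{38} = 8, x_{39} = 10, x_{40} = 3, x_{41} = 13, x_{42} = 1.
Since (x_{41}, x_{42}) = (x_1, x_2) = (13, 1) (two consecutive terms determine the rest), the sequence is periodic with period 40.
So x_{2035} = x_{1 + ((2035-1) mod 40)} = x_{35} = 11.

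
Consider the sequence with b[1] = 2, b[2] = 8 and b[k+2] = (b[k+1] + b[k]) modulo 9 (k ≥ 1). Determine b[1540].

Computing terms: b[1] = 2,  b[2] = 8,  b[3] = 1,  b[4] = 0,  b[5] = 1,  b[6] = 1,  b[7] = 2,  b[8] = 3,  b[9] = 5,  b[10] = 8,  b[11] = 4,  b[12] = 3,  b[13] = 7,  b[14] = 1,  b[15] = 8,  b[16] = 0,  b[17] = 8,  b[18] = 8,  b[19] = 7,  b[20] = 6,  b[21] = 4,  b[22] = 1,  b[23] = 5,  b[24] = 6,  b[25] = 2,  b[26] = 8.
The sequence repeats with period 24.
So b[1540] = b[1 + ((1540-1) mod 24)] = b[4] = 0.

0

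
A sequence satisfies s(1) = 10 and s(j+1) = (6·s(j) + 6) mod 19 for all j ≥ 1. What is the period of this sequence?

9

We have s(1) = 10, s(2) = 9, s(3) = 3, s(4) = 5, s(5) = 17, s(6) = 13, s(7) = 8, s(8) = 16, s(9) = 7, s(10) = 10.
Since s(10) = s(1) = 10, the sequence is periodic with period 9.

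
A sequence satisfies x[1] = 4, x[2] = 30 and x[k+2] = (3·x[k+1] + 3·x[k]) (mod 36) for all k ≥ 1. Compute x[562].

We have x[1] = 4, x[2] = 30, x[3] = 30, x[4] = 0, x[5] = 18, x[6] = 18, x[7] = 0, x[8] = 18.
Since (x[7], x[8]) = (x[4], x[5]) = (0, 18) (two consecutive terms determine the rest), the sequence is eventually periodic: after a pre-period of length 3 it cycles with period 3.
For k ≥ 4, x[k] depends only on (k - 4) mod 3. (562 - 4) mod 3 = 0, so x[562] = x[4] = 0.

0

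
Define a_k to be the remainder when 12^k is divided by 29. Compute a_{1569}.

12

a_0 = 1, a_1 = 12, a_2 = 28, a_3 = 17, a_4 = 1.
The sequence repeats with period 4.
(1569 - 0) mod 4 = 1, so a_{1569} = a_1 = 12.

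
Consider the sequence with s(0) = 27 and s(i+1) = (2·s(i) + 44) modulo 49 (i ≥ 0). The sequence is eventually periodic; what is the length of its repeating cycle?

Computing terms: s(0) = 27, s(1) = 0, s(2) = 44, s(3) = 34, s(4) = 14, s(5) = 23, s(6) = 41, s(7) = 28, s(8) = 2, s(9) = 48, s(10) = 42, s(11) = 30, s(12) = 6, s(13) = 7, s(14) = 9, s(15) = 13, s(16) = 21, s(17) = 37, s(18) = 20, s(19) = 35, s(20) = 16, s(21) = 27.
The sequence repeats with period 21.

21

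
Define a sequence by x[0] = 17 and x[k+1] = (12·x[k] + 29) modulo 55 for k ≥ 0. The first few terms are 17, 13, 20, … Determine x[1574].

35

Computing terms: x[0] = 17, x[1] = 13, x[2] = 20, x[3] = 49, x[4] = 12, x[5] = 8, x[6] = 15, x[7] = 44, x[8] = 7, x[9] = 3, x[10] = 10, x[11] = 39, x[12] = 2, x[13] = 53, x[14] = 5, x[15] = 34, x[16] = 52, x[17] = 48, x[18] = 0, x[19] = 29, x[20] = 47, x[21] = 43, x[22] = 50, x[23] = 24, x[24] = 42, x[25] = 38, x[26] = 45, x[27] = 19, x[28] = 37, x[29] = 33, x[30] = 40, x[31] = 14, x[32] = 32, x[33] = 28, x[34] = 35, x[35] = 9, x[36] = 27, x[37] = 23, x[38] = 30, x[39] = 4, x[40] = 22, x[41] = 18, x[42] = 25, x[43] = 54, x[44] = 17.
Since x[44] = x[0] = 17, the sequence is periodic with period 44.
(1574 - 0) mod 44 = 34, so x[1574] = x[34] = 35.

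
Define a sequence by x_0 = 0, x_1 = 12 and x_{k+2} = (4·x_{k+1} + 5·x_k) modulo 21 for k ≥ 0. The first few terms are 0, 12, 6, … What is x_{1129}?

12

x_0 = 0,  x_1 = 12,  x_2 = 6,  x_3 = 0,  x_4 = 9,  x_5 = 15,  x_6 = 0,  x_7 = 12.
Since (x_6, x_7) = (x_0, x_1) = (0, 12) (two consecutive terms determine the rest), the sequence is periodic with period 6.
(1129 - 0) mod 6 = 1, so x_{1129} = x_1 = 12.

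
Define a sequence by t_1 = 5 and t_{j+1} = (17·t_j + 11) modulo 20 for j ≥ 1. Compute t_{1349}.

Listing terms: t_1 = 5,  t_2 = 16,  t_3 = 3,  t_4 = 2,  t_5 = 5.
Since t_5 = t_1 = 5, the sequence is periodic with period 4.
(1349 - 1) mod 4 = 0, so t_{1349} = t_1 = 5.

5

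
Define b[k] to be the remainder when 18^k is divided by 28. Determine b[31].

We have b[0] = 1; b[1] = 18; b[2] = 16; b[3] = 8; b[4] = 4; b[5] = 16.
Since b[5] = b[2] = 16, the sequence is eventually periodic: after a pre-period of length 2 it cycles with period 3.
For k ≥ 2, b[k] depends only on (k - 2) mod 3. (31 - 2) mod 3 = 2, so b[31] = b[4] = 4.

4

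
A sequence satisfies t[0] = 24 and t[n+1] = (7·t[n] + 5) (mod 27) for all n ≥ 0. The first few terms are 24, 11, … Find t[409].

t[0] = 24,  t[1] = 11,  t[2] = 1,  t[3] = 12,  t[4] = 8,  t[5] = 7,  t[6] = 0,  t[7] = 5,  t[8] = 13,  t[9] = 15,  t[10] = 2,  t[11] = 19,  t[12] = 3,  t[13] = 26,  t[14] = 25,  t[15] = 18,  t[16] = 23,  t[17] = 4,  t[18] = 6,  t[19] = 20,  t[20] = 10,  t[21] = 21,  t[22] = 17,  t[23] = 16,  t[24] = 9,  t[25] = 14,  t[26] = 22,  t[27] = 24.
Since t[27] = t[0] = 24, the sequence is periodic with period 27.
(409 - 0) mod 27 = 4, so t[409] = t[4] = 8.

8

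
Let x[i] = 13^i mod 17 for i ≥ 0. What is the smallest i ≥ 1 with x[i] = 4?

3

Listing terms: x[0] = 1, x[1] = 13, x[2] = 16, x[3] = 4, x[4] = 1.
Since x[4] = x[0] = 1, the sequence is periodic with period 4.
The value 4 first appears (with i ≥ 1) at x[3].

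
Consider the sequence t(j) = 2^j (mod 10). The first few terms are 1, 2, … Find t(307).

8

t(0) = 1; t(1) = 2; t(2) = 4; t(3) = 8; t(4) = 6; t(5) = 2.
Since t(5) = t(1) = 2, the sequence is eventually periodic: after a pre-period of length 1 it cycles with period 4.
For j ≥ 1, t(j) depends only on (j - 1) mod 4. (307 - 1) mod 4 = 2, so t(307) = t(3) = 8.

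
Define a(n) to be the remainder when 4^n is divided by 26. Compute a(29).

10

Listing terms: a(0) = 1, a(1) = 4, a(2) = 16, a(3) = 12, a(4) = 22, a(5) = 10, a(6) = 14, a(7) = 4.
Since a(7) = a(1) = 4, the sequence is eventually periodic: after a pre-period of length 1 it cycles with period 6.
For n ≥ 1, a(n) depends only on (n - 1) mod 6. (29 - 1) mod 6 = 4, so a(29) = a(5) = 10.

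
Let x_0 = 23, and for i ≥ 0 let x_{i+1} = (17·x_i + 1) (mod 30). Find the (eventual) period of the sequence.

We have x_0 = 23,  x_1 = 2,  x_2 = 5,  x_3 = 26,  x_4 = 23.
Since x_4 = x_0 = 23, the sequence is periodic with period 4.

4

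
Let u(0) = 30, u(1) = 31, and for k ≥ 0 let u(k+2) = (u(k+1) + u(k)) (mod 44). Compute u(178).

29

Computing terms: u(0) = 30,  u(1) = 31,  u(2) = 17,  u(3) = 4,  u(4) = 21,  u(5) = 25,  u(6) = 2,  u(7) = 27,  u(8) = 29,  u(9) = 12,  u(10) = 41,  u(11) = 9,  u(12) = 6,  u(13) = 15,  u(14) = 21,  u(15) = 36,  u(16) = 13,  u(17) = 5,  u(18) = 18,  u(19) = 23,  u(20) = 41,  u(21) = 20,  u(22) = 17,  u(23) = 37,  u(24) = 10,  u(25) = 3,  u(26) = 13,  u(27) = 16,  u(28) = 29,  u(29) = 1,  u(30) = 30,  u(31) = 31.
Since (u(30), u(31)) = (u(0), u(1)) = (30, 31) (two consecutive terms determine the rest), the sequence is periodic with period 30.
(178 - 0) mod 30 = 28, so u(178) = u(28) = 29.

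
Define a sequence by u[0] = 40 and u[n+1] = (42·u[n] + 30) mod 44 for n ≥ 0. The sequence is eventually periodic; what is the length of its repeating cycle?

Listing terms: u[0] = 40,  u[1] = 38,  u[2] = 42,  u[3] = 34,  u[4] = 6,  u[5] = 18,  u[6] = 38.
Since u[6] = u[1] = 38, the sequence is eventually periodic: after a pre-period of length 1 it cycles with period 5.

5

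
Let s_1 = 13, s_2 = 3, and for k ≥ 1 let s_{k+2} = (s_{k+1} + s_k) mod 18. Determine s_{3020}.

Computing terms: s_1 = 13; s_2 = 3; s_3 = 16; s_4 = 1; s_5 = 17; s_6 = 0; s_7 = 17; s_8 = 17; s_9 = 16; s_{10} = 15; s_{11} = 13; s_{12} = 10; s_{13} = 5; s_{14} = 15; s_{15} = 2; s_{16} = 17; s_{17} = 1; s_{18} = 0; s_{19} = 1; s_{20} = 1; s_{21} = 2; s_{22} = 3; s_{23} = 5; s_{24} = 8; s_{25} = 13; s_{26} = 3.
The sequence repeats with period 24.
(3020 - 1) mod 24 = 19, so s_{3020} = s_{20} = 1.

1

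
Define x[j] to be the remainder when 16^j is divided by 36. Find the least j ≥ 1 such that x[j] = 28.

x[0] = 1, x[1] = 16, x[2] = 4, x[3] = 28, x[4] = 16.
Since x[4] = x[1] = 16, the sequence is eventually periodic: after a pre-period of length 1 it cycles with period 3.
The value 28 first appears (with j ≥ 1) at x[3].

3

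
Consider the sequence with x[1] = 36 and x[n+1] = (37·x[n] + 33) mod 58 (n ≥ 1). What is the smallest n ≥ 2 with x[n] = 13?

18

Listing terms: x[1] = 36,  x[2] = 31,  x[3] = 20,  x[4] = 19,  x[5] = 40,  x[6] = 5,  x[7] = 44,  x[8] = 37,  x[9] = 10,  x[10] = 55,  x[11] = 38,  x[12] = 47,  x[13] = 32,  x[14] = 57,  x[15] = 54,  x[16] = 1,  x[17] = 12,  x[18] = 13,  x[19] = 50,  x[20] = 27,  x[21] = 46,  x[22] = 53,  x[23] = 22,  x[24] = 35,  x[25] = 52,  x[26] = 43,  x[27] = 0,  x[28] = 33,  x[29] = 36.
The sequence repeats with period 28.
The value 13 first appears (with n ≥ 2) at x[18].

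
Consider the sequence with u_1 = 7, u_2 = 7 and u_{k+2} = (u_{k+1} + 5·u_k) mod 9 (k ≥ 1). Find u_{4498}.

Listing terms: u_1 = 7, u_2 = 7, u_3 = 6, u_4 = 5, u_5 = 8, u_6 = 6, u_7 = 1, u_8 = 4, u_9 = 0, u_{10} = 2, u_{11} = 2, u_{12} = 3, u_{13} = 4, u_{14} = 1, u_{15} = 3, u_{16} = 8, u_{17} = 5, u_{18} = 0, u_{19} = 7, u_{20} = 7.
Since (u_{19}, u_{20}) = (u_1, u_2) = (7, 7) (two consecutive terms determine the rest), the sequence is periodic with period 18.
(4498 - 1) mod 18 = 15, so u_{4498} = u_{16} = 8.

8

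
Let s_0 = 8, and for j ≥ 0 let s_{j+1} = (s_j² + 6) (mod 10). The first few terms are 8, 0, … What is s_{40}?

Listing terms: s_0 = 8,  s_1 = 0,  s_2 = 6,  s_3 = 2,  s_4 = 0.
Since s_4 = s_1 = 0, the sequence is eventually periodic: after a pre-period of length 1 it cycles with period 3.
For j ≥ 1, s_j depends only on (j - 1) mod 3. (40 - 1) mod 3 = 0, so s_{40} = s_1 = 0.

0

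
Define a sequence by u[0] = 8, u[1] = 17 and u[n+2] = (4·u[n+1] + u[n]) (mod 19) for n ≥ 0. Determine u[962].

0

u[0] = 8; u[1] = 17; u[2] = 0; u[3] = 17; u[4] = 11; u[5] = 4; u[6] = 8; u[7] = 17.
The sequence repeats with period 6.
So u[962] = u[0 + ((962-0) mod 6)] = u[2] = 0.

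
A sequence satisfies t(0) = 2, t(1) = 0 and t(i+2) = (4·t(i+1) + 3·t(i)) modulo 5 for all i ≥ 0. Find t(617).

Listing terms: t(0) = 2, t(1) = 0, t(2) = 1, t(3) = 4, t(4) = 4, t(5) = 3, t(6) = 4, t(7) = 0, t(8) = 2, t(9) = 3, t(10) = 3, t(11) = 1, t(12) = 3, t(13) = 0, t(14) = 4, t(15) = 1, t(16) = 1, t(17) = 2, t(18) = 1, t(19) = 0, t(20) = 3, t(21) = 2, t(22) = 2, t(23) = 4, t(24) = 2, t(25) = 0.
The sequence repeats with period 24.
So t(617) = t(0 + ((617-0) mod 24)) = t(17) = 2.

2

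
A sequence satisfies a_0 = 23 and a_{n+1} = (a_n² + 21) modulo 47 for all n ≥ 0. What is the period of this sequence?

a_0 = 23; a_1 = 33; a_2 = 29; a_3 = 16; a_4 = 42; a_5 = 46; a_6 = 22; a_7 = 35; a_8 = 24; a_9 = 33.
Since a_9 = a_1 = 33, the sequence is eventually periodic: after a pre-period of length 1 it cycles with period 8.

8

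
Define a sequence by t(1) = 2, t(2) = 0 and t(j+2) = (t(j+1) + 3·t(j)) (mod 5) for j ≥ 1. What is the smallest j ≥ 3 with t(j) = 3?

11

Listing terms: t(1) = 2, t(2) = 0, t(3) = 1, t(4) = 1, t(5) = 4, t(6) = 2, t(7) = 4, t(8) = 0, t(9) = 2, t(10) = 2, t(11) = 3, t(12) = 4, t(13) = 3, t(14) = 0, t(15) = 4, t(16) = 4, t(17) = 1, t(18) = 3, t(19) = 1, t(20) = 0, t(21) = 3, t(22) = 3, t(23) = 2, t(24) = 1, t(25) = 2, t(26) = 0.
The sequence repeats with period 24.
The value 3 first appears (with j ≥ 3) at t(11).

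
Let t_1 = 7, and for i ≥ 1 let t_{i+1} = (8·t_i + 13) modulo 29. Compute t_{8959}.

1

We have t_1 = 7,  t_2 = 11,  t_3 = 14,  t_4 = 9,  t_5 = 27,  t_6 = 26,  t_7 = 18,  t_8 = 12,  t_9 = 22,  t_{10} = 15,  t_{11} = 17,  t_{12} = 4,  t_{13} = 16,  t_{14} = 25,  t_{15} = 10,  t_{16} = 6,  t_{17} = 3,  t_{18} = 8,  t_{19} = 19,  t_{20} = 20,  t_{21} = 28,  t_{22} = 5,  t_{23} = 24,  t_{24} = 2,  t_{25} = 0,  t_{26} = 13,  t_{27} = 1,  t_{28} = 21,  t_{29} = 7.
The sequence repeats with period 28.
(8959 - 1) mod 28 = 26, so t_{8959} = t_{27} = 1.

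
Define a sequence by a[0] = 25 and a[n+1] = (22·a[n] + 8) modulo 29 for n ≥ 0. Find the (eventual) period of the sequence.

a[0] = 25; a[1] = 7; a[2] = 17; a[3] = 5; a[4] = 2; a[5] = 23; a[6] = 21; a[7] = 6; a[8] = 24; a[9] = 14; a[10] = 26; a[11] = 0; a[12] = 8; a[13] = 10; a[14] = 25.
Since a[14] = a[0] = 25, the sequence is periodic with period 14.

14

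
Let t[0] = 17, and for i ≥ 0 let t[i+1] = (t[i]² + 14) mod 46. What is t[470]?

t[0] = 17,  t[1] = 27,  t[2] = 7,  t[3] = 17.
Since t[3] = t[0] = 17, the sequence is periodic with period 3.
So t[470] = t[0 + ((470-0) mod 3)] = t[2] = 7.

7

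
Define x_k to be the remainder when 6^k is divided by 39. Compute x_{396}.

27

Computing terms: x_0 = 1, x_1 = 6, x_2 = 36, x_3 = 21, x_4 = 9, x_5 = 15, x_6 = 12, x_7 = 33, x_8 = 3, x_9 = 18, x_{10} = 30, x_{11} = 24, x_{12} = 27, x_{13} = 6.
Since x_{13} = x_1 = 6, the sequence is eventually periodic: after a pre-period of length 1 it cycles with period 12.
For k ≥ 1, x_k depends only on (k - 1) mod 12. (396 - 1) mod 12 = 11, so x_{396} = x_{12} = 27.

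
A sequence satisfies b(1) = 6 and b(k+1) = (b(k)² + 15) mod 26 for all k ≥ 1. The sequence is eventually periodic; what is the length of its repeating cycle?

Computing terms: b(1) = 6, b(2) = 25, b(3) = 16, b(4) = 11, b(5) = 6.
The sequence repeats with period 4.

4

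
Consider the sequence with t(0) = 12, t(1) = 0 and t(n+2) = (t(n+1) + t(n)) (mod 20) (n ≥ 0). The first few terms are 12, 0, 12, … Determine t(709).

Listing terms: t(0) = 12; t(1) = 0; t(2) = 12; t(3) = 12; t(4) = 4; t(5) = 16; t(6) = 0; t(7) = 16; t(8) = 16; t(9) = 12; t(10) = 8; t(11) = 0; t(12) = 8; t(13) = 8; t(14) = 16; t(15) = 4; t(16) = 0; t(17) = 4; t(18) = 4; t(19) = 8; t(20) = 12; t(21) = 0.
The sequence repeats with period 20.
(709 - 0) mod 20 = 9, so t(709) = t(9) = 12.

12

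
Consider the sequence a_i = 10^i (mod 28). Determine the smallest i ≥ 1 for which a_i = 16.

2

We have a_0 = 1, a_1 = 10, a_2 = 16, a_3 = 20, a_4 = 4, a_5 = 12, a_6 = 8, a_7 = 24, a_8 = 16.
Since a_8 = a_2 = 16, the sequence is eventually periodic: after a pre-period of length 2 it cycles with period 6.
The value 16 first appears (with i ≥ 1) at a_2.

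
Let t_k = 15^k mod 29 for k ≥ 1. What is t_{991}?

21

Computing terms: t_1 = 15, t_2 = 22, t_3 = 11, t_4 = 20, t_5 = 10, t_6 = 5, t_7 = 17, t_8 = 23, t_9 = 26, t_{10} = 13, t_{11} = 21, t_{12} = 25, t_{13} = 27, t_{14} = 28, t_{15} = 14, t_{16} = 7, t_{17} = 18, t_{18} = 9, t_{19} = 19, t_{20} = 24, t_{21} = 12, t_{22} = 6, t_{23} = 3, t_{24} = 16, t_{25} = 8, t_{26} = 4, t_{27} = 2, t_{28} = 1, t_{29} = 15.
The sequence repeats with period 28.
So t_{991} = t_{1 + ((991-1) mod 28)} = t_{11} = 21.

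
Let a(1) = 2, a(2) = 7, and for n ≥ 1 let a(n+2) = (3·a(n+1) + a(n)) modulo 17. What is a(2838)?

13

Computing terms: a(1) = 2,  a(2) = 7,  a(3) = 6,  a(4) = 8,  a(5) = 13,  a(6) = 13,  a(7) = 1,  a(8) = 16,  a(9) = 15,  a(10) = 10,  a(11) = 11,  a(12) = 9,  a(13) = 4,  a(14) = 4,  a(15) = 16,  a(16) = 1,  a(17) = 2,  a(18) = 7.
Since (a(17), a(18)) = (a(1), a(2)) = (2, 7) (two consecutive terms determine the rest), the sequence is periodic with period 16.
(2838 - 1) mod 16 = 5, so a(2838) = a(6) = 13.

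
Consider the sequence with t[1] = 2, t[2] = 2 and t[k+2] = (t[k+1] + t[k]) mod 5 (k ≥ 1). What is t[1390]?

We have t[1] = 2, t[2] = 2, t[3] = 4, t[4] = 1, t[5] = 0, t[6] = 1, t[7] = 1, t[8] = 2, t[9] = 3, t[10] = 0, t[11] = 3, t[12] = 3, t[13] = 1, t[14] = 4, t[15] = 0, t[16] = 4, t[17] = 4, t[18] = 3, t[19] = 2, t[20] = 0, t[21] = 2, t[22] = 2.
The sequence repeats with period 20.
(1390 - 1) mod 20 = 9, so t[1390] = t[10] = 0.

0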